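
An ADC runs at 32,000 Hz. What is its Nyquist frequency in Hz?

16,000 Hz

Nyquist frequency = sample rate / 2 = 32,000 / 2 = 16,000 Hz.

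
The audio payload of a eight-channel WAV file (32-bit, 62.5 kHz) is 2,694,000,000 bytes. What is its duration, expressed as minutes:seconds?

22:27

Byte rate = 62,500 × 4 × 8 = 2,000,000 bytes/s.
Duration = 2,694,000,000 / 2,000,000 = 1,347 s.
1,347 s = 22:27.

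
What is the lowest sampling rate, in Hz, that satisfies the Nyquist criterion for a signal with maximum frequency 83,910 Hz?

Minimum sample rate = 2 × 83,910 Hz = 167,820 Hz.

167,820 Hz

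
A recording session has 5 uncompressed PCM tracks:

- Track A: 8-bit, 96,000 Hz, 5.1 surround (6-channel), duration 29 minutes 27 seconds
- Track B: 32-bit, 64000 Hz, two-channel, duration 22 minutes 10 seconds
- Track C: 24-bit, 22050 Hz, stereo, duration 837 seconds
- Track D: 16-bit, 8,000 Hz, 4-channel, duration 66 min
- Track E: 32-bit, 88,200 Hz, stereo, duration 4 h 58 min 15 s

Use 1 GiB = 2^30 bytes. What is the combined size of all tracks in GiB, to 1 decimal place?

Track A: 29 minutes 27 seconds = 1,767 s; 96,000 × 1,767 × 1 × 6 = 1,017,792,000 bytes.
Track B: 22 minutes 10 seconds = 1,330 s; 64,000 × 1,330 × 4 × 2 = 680,960,000 bytes.
Track C: 22,050 × 837 × 3 × 2 = 110,735,100 bytes.
Track D: 66 min = 3,960 s; 8,000 × 3,960 × 2 × 4 = 253,440,000 bytes.
Track E: 4 h 58 min 15 s = 17,895 s; 88,200 × 17,895 × 4 × 2 = 12,626,712,000 bytes.
Total = 14,689,639,100 bytes = 13.7 GiB.

13.7 GiB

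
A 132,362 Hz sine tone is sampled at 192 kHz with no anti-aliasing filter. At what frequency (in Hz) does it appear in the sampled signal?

Nyquist = 192,000/2 = 96,000 Hz; 132,362 Hz exceeds it.
Alias = |132,362 − 1×192,000| = |132,362 − 192,000| = 59,638 Hz.

59,638 Hz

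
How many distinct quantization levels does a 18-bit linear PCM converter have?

2^18 = 262,144.

262,144 levels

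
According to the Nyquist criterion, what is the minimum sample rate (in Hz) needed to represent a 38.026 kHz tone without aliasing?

76,052 Hz

Minimum sample rate = 2 × 38,026 Hz = 76,052 Hz.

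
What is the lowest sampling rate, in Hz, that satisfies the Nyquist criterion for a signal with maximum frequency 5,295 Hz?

Minimum sample rate = 2 × 5,295 Hz = 10,590 Hz.

10,590 Hz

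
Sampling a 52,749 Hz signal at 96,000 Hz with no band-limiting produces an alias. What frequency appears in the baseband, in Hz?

43,251 Hz

Nyquist = 96,000/2 = 48,000 Hz; 52,749 Hz exceeds it.
Alias = |52,749 − 1×96,000| = |52,749 − 96,000| = 43,251 Hz.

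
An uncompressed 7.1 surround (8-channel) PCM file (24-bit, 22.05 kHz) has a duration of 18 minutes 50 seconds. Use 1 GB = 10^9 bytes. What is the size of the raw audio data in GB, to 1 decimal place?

Duration = 18 minutes 50 seconds = 1,130 s.
Bytes = 22,050 samples/s × 1,130 s × 3 bytes/sample × 8 ch = 597,996,000 bytes.
597,996,000 / 1,000,000,000 = 0.6 GB.

0.6 GB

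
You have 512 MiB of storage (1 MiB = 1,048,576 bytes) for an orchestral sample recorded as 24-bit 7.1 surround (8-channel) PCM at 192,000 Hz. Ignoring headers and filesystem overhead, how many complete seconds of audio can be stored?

Uncompressed byte rate = 192,000 × 3 × 8 = 4,608,000 bytes/s.
Capacity = 512 × 1,048,576 = 536,870,912 bytes.
536,870,912 / 4,608,000 ≈ 116.51 s → 116 seconds.

116 seconds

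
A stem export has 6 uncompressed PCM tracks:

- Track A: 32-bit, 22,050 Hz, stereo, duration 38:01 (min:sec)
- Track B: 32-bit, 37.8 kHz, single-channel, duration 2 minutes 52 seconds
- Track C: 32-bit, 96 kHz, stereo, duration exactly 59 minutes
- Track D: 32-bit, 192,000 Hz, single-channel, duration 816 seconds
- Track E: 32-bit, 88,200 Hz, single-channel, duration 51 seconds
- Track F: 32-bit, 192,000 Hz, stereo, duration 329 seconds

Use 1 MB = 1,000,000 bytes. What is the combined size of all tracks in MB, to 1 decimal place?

4297.1 MB

Track A: 38:01 (min:sec) = 2,281 s; 22,050 × 2,281 × 4 × 2 = 402,368,400 bytes.
Track B: 2 minutes 52 seconds = 172 s; 37,800 × 172 × 4 × 1 = 26,006,400 bytes.
Track C: exactly 59 minutes = 3,540 s; 96,000 × 3,540 × 4 × 2 = 2,718,720,000 bytes.
Track D: 192,000 × 816 × 4 × 1 = 626,688,000 bytes.
Track E: 88,200 × 51 × 4 × 1 = 17,992,800 bytes.
Track F: 192,000 × 329 × 4 × 2 = 505,344,000 bytes.
Total = 4,297,119,600 bytes = 4297.1 MB.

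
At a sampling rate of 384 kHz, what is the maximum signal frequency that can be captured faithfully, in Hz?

Nyquist frequency = sample rate / 2 = 384,000 / 2 = 192,000 Hz.

192,000 Hz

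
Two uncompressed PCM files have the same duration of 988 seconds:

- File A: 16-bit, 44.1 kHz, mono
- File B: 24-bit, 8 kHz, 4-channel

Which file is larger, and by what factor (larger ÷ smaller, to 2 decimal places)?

File B, by a factor of 1.09

File A: 44,100 × 2 × 1 = 88,200 bytes/s.
File B: 8,000 × 3 × 4 = 96,000 bytes/s.
File B is larger; ratio = 94,848,000 / 87,141,600 = 1.09.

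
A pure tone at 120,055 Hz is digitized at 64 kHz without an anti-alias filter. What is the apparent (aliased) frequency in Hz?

Nyquist = 64,000/2 = 32,000 Hz; 120,055 Hz exceeds it.
Alias = |120,055 − 2×64,000| = |120,055 − 128,000| = 7,945 Hz.

7,945 Hz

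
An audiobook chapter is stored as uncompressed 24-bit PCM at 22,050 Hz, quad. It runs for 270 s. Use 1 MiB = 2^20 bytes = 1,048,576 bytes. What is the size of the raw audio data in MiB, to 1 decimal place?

68.1 MiB

Bytes = 22,050 samples/s × 270 s × 3 bytes/sample × 4 ch = 71,442,000 bytes.
71,442,000 / 1,048,576 = 68.1 MiB.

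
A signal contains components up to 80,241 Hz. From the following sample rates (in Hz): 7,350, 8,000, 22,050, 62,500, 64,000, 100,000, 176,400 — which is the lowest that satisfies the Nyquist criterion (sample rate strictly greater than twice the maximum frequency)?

176,400 Hz

Need sample rate > 2 × 80,241 = 160,482 Hz.
Lowest listed rate above 160,482 Hz is 176,400 Hz.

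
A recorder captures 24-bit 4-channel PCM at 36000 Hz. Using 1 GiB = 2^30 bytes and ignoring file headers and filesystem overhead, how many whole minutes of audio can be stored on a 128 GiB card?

5,302 minutes

Uncompressed byte rate = 36,000 × 3 × 4 = 432,000 bytes/s.
Capacity = 128 × 1,073,741,824 = 137,438,953,472 bytes.
137,438,953,472 / 432,000 ≈ 318145.73 s → 5,302 minutes.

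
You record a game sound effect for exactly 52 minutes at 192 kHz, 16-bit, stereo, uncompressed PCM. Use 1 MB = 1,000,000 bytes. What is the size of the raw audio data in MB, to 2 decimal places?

Duration = exactly 52 minutes = 3,120 s.
Bytes = 192,000 samples/s × 3,120 s × 2 bytes/sample × 2 ch = 2,396,160,000 bytes.
2,396,160,000 / 1,000,000 = 2396.16 MB.

2396.16 MB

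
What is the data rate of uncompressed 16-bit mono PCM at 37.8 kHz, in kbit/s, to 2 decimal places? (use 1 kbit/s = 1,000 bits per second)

Bit rate = 37,800 × 16 × 1 = 604,800 bits/s.
= 604.80 kbit/s.

604.80 kbit/s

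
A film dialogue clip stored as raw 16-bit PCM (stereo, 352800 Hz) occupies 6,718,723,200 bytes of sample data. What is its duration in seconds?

Byte rate = 352,800 × 2 × 2 = 1,411,200 bytes/s.
Duration = 6,718,723,200 / 1,411,200 = 4,761 s.

4,761 seconds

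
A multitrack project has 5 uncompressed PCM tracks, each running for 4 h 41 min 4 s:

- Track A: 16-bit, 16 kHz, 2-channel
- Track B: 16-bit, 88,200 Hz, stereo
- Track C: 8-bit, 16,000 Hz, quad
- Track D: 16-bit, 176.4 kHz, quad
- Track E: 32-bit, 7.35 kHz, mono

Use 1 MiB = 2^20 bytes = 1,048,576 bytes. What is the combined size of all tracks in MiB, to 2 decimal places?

30901.42 MiB

4 h 41 min 4 s = 16,864 s.
Track A: 16,000 × 16,864 × 2 × 2 = 1,079,296,000 bytes.
Track B: 88,200 × 16,864 × 2 × 2 = 5,949,619,200 bytes.
Track C: 16,000 × 16,864 × 1 × 4 = 1,079,296,000 bytes.
Track D: 176,400 × 16,864 × 2 × 4 = 23,798,476,800 bytes.
Track E: 7,350 × 16,864 × 4 × 1 = 495,801,600 bytes.
Total = 32,402,489,600 bytes = 30901.42 MiB.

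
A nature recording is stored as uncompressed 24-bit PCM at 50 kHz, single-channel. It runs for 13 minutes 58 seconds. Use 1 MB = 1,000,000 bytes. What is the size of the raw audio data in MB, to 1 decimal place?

Duration = 13 minutes 58 seconds = 838 s.
Bytes = 50,000 samples/s × 838 s × 3 bytes/sample × 1 ch = 125,700,000 bytes.
125,700,000 / 1,000,000 = 125.7 MB.

125.7 MB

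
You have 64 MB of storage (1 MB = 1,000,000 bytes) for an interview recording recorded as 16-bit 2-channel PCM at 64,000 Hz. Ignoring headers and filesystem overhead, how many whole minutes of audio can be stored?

4 minutes

Uncompressed byte rate = 64,000 × 2 × 2 = 256,000 bytes/s.
Capacity = 64 × 1,000,000 = 64,000,000 bytes.
64,000,000 / 256,000 ≈ 250 s → 4 minutes.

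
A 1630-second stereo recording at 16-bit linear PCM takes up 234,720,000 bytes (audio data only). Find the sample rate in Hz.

Bytes = sample_rate × seconds × bytes_per_sample × channels.
sample_rate = 234,720,000 / (1,630 × 2 × 2) = 234,720,000 / 6,520 = 36,000 Hz.

36,000 Hz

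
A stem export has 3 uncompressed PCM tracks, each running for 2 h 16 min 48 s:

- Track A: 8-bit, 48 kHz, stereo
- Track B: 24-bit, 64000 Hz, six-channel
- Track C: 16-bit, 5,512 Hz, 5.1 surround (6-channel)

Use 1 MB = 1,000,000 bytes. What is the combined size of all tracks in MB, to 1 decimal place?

2 h 16 min 48 s = 8,208 s.
Track A: 48,000 × 8,208 × 1 × 2 = 787,968,000 bytes.
Track B: 64,000 × 8,208 × 3 × 6 = 9,455,616,000 bytes.
Track C: 5,512 × 8,208 × 2 × 6 = 542,909,952 bytes.
Total = 10,786,493,952 bytes = 10786.5 MB.

10786.5 MB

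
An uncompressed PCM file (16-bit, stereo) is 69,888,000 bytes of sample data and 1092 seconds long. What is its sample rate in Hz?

Bytes = sample_rate × seconds × bytes_per_sample × channels.
sample_rate = 69,888,000 / (1,092 × 2 × 2) = 69,888,000 / 4,368 = 16,000 Hz.

16,000 Hz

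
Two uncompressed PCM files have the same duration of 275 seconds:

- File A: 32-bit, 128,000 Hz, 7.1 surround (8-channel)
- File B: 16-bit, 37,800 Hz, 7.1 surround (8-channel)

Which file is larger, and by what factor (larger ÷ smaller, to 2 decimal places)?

File A: 128,000 × 4 × 8 = 4,096,000 bytes/s.
File B: 37,800 × 2 × 8 = 604,800 bytes/s.
File A is larger; ratio = 1,126,400,000 / 166,320,000 = 6.77.

File A, by a factor of 6.77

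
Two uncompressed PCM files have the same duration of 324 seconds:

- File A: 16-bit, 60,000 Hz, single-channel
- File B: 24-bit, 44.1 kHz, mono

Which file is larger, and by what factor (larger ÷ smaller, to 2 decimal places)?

File B, by a factor of 1.10

File A: 60,000 × 2 × 1 = 120,000 bytes/s.
File B: 44,100 × 3 × 1 = 132,300 bytes/s.
File B is larger; ratio = 42,865,200 / 38,880,000 = 1.10.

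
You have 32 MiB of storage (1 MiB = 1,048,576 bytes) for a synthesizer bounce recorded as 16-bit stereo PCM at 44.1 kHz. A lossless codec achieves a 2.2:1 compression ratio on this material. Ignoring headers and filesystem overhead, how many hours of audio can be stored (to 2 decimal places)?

0.12 hours

Uncompressed byte rate = 44,100 × 2 × 2 = 176,400 bytes/s.
After 2.2:1 compression, effective rate ≈ 80181.82 bytes/s.
Capacity = 32 × 1,048,576 = 33,554,432 bytes.
33,554,432 / effective rate ≈ 418.48 s → 0.12 hours.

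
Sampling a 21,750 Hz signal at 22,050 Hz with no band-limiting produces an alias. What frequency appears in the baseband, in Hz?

300 Hz

Nyquist = 22,050/2 = 11,025 Hz; 21,750 Hz exceeds it.
Alias = |21,750 − 1×22,050| = |21,750 − 22,050| = 300 Hz.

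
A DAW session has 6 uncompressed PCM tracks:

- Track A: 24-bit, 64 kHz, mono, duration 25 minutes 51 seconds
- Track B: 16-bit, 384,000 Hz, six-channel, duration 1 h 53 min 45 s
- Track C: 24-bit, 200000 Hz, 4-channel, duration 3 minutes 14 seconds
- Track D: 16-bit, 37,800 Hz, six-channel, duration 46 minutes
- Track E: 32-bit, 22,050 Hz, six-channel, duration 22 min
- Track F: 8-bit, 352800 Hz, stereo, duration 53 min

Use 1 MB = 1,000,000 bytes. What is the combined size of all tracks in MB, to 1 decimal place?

36407.3 MB

Track A: 25 minutes 51 seconds = 1,551 s; 64,000 × 1,551 × 3 × 1 = 297,792,000 bytes.
Track B: 1 h 53 min 45 s = 6,825 s; 384,000 × 6,825 × 2 × 6 = 31,449,600,000 bytes.
Track C: 3 minutes 14 seconds = 194 s; 200,000 × 194 × 3 × 4 = 465,600,000 bytes.
Track D: 46 minutes = 2,760 s; 37,800 × 2,760 × 2 × 6 = 1,251,936,000 bytes.
Track E: 22 min = 1,320 s; 22,050 × 1,320 × 4 × 6 = 698,544,000 bytes.
Track F: 53 min = 3,180 s; 352,800 × 3,180 × 1 × 2 = 2,243,808,000 bytes.
Total = 36,407,280,000 bytes = 36407.3 MB.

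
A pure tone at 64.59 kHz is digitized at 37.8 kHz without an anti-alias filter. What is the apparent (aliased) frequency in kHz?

Nyquist = 37,800/2 = 18,900 Hz; 64,590 Hz exceeds it.
Alias = |64,590 − 2×37,800| = |64,590 − 75,600| = 11,010 Hz = 11.01 kHz.

11.01 kHz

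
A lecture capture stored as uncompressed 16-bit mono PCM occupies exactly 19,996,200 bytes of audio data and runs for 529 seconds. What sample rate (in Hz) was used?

18,900 Hz

Bytes = sample_rate × seconds × bytes_per_sample × channels.
sample_rate = 19,996,200 / (529 × 2 × 1) = 19,996,200 / 1,058 = 18,900 Hz.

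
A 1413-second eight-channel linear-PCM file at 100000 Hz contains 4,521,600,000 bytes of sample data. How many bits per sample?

32 bits

Bytes per sample = 4,521,600,000 / (100,000 × 1,413 × 8) = 4,521,600,000 / 1,130,400,000 = 4.
Bit depth = 4 × 8 = 32 bits.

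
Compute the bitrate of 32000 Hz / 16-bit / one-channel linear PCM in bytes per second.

64,000 bytes/s

Bit rate = 32,000 × 16 × 1 = 512,000 bits/s.
512,000 / 8 = 64,000 bytes/s.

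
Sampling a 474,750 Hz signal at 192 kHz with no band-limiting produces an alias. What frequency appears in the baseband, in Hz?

Nyquist = 192,000/2 = 96,000 Hz; 474,750 Hz exceeds it.
Alias = |474,750 − 2×192,000| = |474,750 − 384,000| = 90,750 Hz.

90,750 Hz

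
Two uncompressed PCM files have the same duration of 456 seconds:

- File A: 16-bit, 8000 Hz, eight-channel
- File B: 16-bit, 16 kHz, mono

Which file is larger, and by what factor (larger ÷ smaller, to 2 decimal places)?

File A, by a factor of 4.00

File A: 8,000 × 2 × 8 = 128,000 bytes/s.
File B: 16,000 × 2 × 1 = 32,000 bytes/s.
File A is larger; ratio = 58,368,000 / 14,592,000 = 4.00.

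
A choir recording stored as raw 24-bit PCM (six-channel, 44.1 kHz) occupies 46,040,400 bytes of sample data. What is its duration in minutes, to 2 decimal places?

Byte rate = 44,100 × 3 × 6 = 793,800 bytes/s.
Duration = 46,040,400 / 793,800 = 58 s.
58 s / 60 = 0.97 minutes.

0.97 minutes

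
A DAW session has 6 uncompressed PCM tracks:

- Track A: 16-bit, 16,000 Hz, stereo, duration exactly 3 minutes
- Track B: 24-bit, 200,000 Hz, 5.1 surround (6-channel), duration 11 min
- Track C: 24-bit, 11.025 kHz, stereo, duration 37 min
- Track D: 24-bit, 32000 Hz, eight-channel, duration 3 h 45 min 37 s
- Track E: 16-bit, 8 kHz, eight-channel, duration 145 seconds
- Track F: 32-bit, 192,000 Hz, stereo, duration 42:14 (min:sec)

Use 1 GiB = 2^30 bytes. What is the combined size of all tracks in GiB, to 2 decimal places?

Track A: exactly 3 minutes = 180 s; 16,000 × 180 × 2 × 2 = 11,520,000 bytes.
Track B: 11 min = 660 s; 200,000 × 660 × 3 × 6 = 2,376,000,000 bytes.
Track C: 37 min = 2,220 s; 11,025 × 2,220 × 3 × 2 = 146,853,000 bytes.
Track D: 3 h 45 min 37 s = 13,537 s; 32,000 × 13,537 × 3 × 8 = 10,396,416,000 bytes.
Track E: 8,000 × 145 × 2 × 8 = 18,560,000 bytes.
Track F: 42:14 (min:sec) = 2,534 s; 192,000 × 2,534 × 4 × 2 = 3,892,224,000 bytes.
Total = 16,841,573,000 bytes = 15.68 GiB.

15.68 GiB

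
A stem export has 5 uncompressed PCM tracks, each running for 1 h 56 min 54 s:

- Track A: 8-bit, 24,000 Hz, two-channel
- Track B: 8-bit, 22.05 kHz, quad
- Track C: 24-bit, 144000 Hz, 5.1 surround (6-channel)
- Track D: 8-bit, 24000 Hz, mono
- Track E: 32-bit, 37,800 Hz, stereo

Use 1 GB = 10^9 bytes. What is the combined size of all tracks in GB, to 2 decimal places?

1 h 56 min 54 s = 7,014 s.
Track A: 24,000 × 7,014 × 1 × 2 = 336,672,000 bytes.
Track B: 22,050 × 7,014 × 1 × 4 = 618,634,800 bytes.
Track C: 144,000 × 7,014 × 3 × 6 = 18,180,288,000 bytes.
Track D: 24,000 × 7,014 × 1 × 1 = 168,336,000 bytes.
Track E: 37,800 × 7,014 × 4 × 2 = 2,121,033,600 bytes.
Total = 21,424,964,400 bytes = 21.42 GB.

21.42 GB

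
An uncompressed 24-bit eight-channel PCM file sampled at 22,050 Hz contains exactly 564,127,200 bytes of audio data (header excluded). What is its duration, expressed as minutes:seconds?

17:46

Byte rate = 22,050 × 3 × 8 = 529,200 bytes/s.
Duration = 564,127,200 / 529,200 = 1,066 s.
1,066 s = 17:46.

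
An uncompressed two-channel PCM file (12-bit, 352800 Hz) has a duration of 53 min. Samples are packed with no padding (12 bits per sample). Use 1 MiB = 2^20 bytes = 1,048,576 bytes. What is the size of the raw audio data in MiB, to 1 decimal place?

Duration = 53 min = 3,180 s.
Bits = 352,800 × 3,180 × 12 × 2 = 26,925,696,000 bits = 3,365,712,000 bytes.
3,365,712,000 / 1,048,576 = 3209.8 MiB.

3209.8 MiB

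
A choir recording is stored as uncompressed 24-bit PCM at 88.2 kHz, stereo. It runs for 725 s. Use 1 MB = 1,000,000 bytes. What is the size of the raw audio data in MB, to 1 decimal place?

Bytes = 88,200 samples/s × 725 s × 3 bytes/sample × 2 ch = 383,670,000 bytes.
383,670,000 / 1,000,000 = 383.7 MB.

383.7 MB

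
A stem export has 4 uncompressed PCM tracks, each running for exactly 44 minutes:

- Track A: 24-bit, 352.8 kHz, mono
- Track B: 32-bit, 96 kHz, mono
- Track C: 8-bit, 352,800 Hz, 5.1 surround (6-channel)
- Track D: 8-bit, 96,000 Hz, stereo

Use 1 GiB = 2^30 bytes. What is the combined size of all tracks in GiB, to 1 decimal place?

exactly 44 minutes = 2,640 s.
Track A: 352,800 × 2,640 × 3 × 1 = 2,794,176,000 bytes.
Track B: 96,000 × 2,640 × 4 × 1 = 1,013,760,000 bytes.
Track C: 352,800 × 2,640 × 1 × 6 = 5,588,352,000 bytes.
Track D: 96,000 × 2,640 × 1 × 2 = 506,880,000 bytes.
Total = 9,903,168,000 bytes = 9.2 GiB.

9.2 GiB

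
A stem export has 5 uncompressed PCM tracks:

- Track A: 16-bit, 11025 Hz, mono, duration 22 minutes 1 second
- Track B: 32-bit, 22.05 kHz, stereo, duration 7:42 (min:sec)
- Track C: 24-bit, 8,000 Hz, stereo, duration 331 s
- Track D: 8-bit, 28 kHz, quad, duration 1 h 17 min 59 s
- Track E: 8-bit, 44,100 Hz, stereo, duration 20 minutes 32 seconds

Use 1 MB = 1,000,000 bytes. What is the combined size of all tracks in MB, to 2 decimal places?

Track A: 22 minutes 1 second = 1,321 s; 11,025 × 1,321 × 2 × 1 = 29,128,050 bytes.
Track B: 7:42 (min:sec) = 462 s; 22,050 × 462 × 4 × 2 = 81,496,800 bytes.
Track C: 8,000 × 331 × 3 × 2 = 15,888,000 bytes.
Track D: 1 h 17 min 59 s = 4,679 s; 28,000 × 4,679 × 1 × 4 = 524,048,000 bytes.
Track E: 20 minutes 32 seconds = 1,232 s; 44,100 × 1,232 × 1 × 2 = 108,662,400 bytes.
Total = 759,223,250 bytes = 759.22 MB.

759.22 MB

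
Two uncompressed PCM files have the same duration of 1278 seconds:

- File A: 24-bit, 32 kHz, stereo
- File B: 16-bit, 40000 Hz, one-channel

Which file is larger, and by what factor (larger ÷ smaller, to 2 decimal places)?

File A: 32,000 × 3 × 2 = 192,000 bytes/s.
File B: 40,000 × 2 × 1 = 80,000 bytes/s.
File A is larger; ratio = 245,376,000 / 102,240,000 = 2.40.

File A, by a factor of 2.40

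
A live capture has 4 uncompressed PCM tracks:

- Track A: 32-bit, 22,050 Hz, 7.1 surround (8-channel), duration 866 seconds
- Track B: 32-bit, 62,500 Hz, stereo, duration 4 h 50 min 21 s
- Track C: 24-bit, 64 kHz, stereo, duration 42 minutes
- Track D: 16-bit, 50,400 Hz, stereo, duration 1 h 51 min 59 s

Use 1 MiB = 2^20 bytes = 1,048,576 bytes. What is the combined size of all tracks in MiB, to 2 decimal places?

Track A: 22,050 × 866 × 4 × 8 = 611,049,600 bytes.
Track B: 4 h 50 min 21 s = 17,421 s; 62,500 × 17,421 × 4 × 2 = 8,710,500,000 bytes.
Track C: 42 minutes = 2,520 s; 64,000 × 2,520 × 3 × 2 = 967,680,000 bytes.
Track D: 1 h 51 min 59 s = 6,719 s; 50,400 × 6,719 × 2 × 2 = 1,354,550,400 bytes.
Total = 11,643,780,000 bytes = 11104.37 MiB.

11104.37 MiB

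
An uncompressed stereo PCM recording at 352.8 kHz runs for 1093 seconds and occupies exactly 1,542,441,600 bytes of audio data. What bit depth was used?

16 bits

Bytes per sample = 1,542,441,600 / (352,800 × 1,093 × 2) = 1,542,441,600 / 771,220,800 = 2.
Bit depth = 2 × 8 = 16 bits.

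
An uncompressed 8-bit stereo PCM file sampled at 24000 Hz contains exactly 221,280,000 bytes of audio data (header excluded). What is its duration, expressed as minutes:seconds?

76:50

Byte rate = 24,000 × 1 × 2 = 48,000 bytes/s.
Duration = 221,280,000 / 48,000 = 4,610 s.
4,610 s = 76:50.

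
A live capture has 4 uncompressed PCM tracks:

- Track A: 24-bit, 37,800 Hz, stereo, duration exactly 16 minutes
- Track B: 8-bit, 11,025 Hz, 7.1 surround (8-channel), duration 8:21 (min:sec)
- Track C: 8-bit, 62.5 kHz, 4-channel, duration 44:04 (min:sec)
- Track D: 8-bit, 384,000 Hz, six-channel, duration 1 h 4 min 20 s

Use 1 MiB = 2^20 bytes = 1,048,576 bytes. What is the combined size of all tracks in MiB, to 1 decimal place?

Track A: exactly 16 minutes = 960 s; 37,800 × 960 × 3 × 2 = 217,728,000 bytes.
Track B: 8:21 (min:sec) = 501 s; 11,025 × 501 × 1 × 8 = 44,188,200 bytes.
Track C: 44:04 (min:sec) = 2,644 s; 62,500 × 2,644 × 1 × 4 = 661,000,000 bytes.
Track D: 1 h 4 min 20 s = 3,860 s; 384,000 × 3,860 × 1 × 6 = 8,893,440,000 bytes.
Total = 9,816,356,200 bytes = 9361.6 MiB.

9361.6 MiB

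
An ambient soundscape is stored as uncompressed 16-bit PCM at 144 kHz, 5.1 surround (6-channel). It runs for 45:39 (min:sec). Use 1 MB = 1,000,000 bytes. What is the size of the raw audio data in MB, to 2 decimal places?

Duration = 45:39 (min:sec) = 2,739 s.
Bytes = 144,000 samples/s × 2,739 s × 2 bytes/sample × 6 ch = 4,732,992,000 bytes.
4,732,992,000 / 1,000,000 = 4732.99 MB.

4732.99 MB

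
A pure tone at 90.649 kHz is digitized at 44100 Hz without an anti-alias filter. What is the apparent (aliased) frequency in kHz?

Nyquist = 44,100/2 = 22,050 Hz; 90,649 Hz exceeds it.
Alias = |90,649 − 2×44,100| = |90,649 − 88,200| = 2,449 Hz = 2.449 kHz.

2.449 kHz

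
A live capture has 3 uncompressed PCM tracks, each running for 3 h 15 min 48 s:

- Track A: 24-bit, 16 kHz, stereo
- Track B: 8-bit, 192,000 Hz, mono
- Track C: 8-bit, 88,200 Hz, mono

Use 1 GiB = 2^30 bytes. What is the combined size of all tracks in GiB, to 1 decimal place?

4.1 GiB

3 h 15 min 48 s = 11,748 s.
Track A: 16,000 × 11,748 × 3 × 2 = 1,127,808,000 bytes.
Track B: 192,000 × 11,748 × 1 × 1 = 2,255,616,000 bytes.
Track C: 88,200 × 11,748 × 1 × 1 = 1,036,173,600 bytes.
Total = 4,419,597,600 bytes = 4.1 GiB.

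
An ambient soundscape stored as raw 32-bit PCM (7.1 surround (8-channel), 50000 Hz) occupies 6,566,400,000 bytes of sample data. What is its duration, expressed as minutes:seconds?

68:24

Byte rate = 50,000 × 4 × 8 = 1,600,000 bytes/s.
Duration = 6,566,400,000 / 1,600,000 = 4,104 s.
4,104 s = 68:24.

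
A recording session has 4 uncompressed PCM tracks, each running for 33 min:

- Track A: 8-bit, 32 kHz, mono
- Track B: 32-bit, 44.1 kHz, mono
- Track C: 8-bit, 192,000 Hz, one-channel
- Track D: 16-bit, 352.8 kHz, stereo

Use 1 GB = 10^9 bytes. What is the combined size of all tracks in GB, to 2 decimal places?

3.59 GB

33 min = 1,980 s.
Track A: 32,000 × 1,980 × 1 × 1 = 63,360,000 bytes.
Track B: 44,100 × 1,980 × 4 × 1 = 349,272,000 bytes.
Track C: 192,000 × 1,980 × 1 × 1 = 380,160,000 bytes.
Track D: 352,800 × 1,980 × 2 × 2 = 2,794,176,000 bytes.
Total = 3,586,968,000 bytes = 3.59 GB.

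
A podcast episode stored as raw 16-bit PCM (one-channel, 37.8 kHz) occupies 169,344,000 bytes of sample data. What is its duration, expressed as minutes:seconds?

37:20

Byte rate = 37,800 × 2 × 1 = 75,600 bytes/s.
Duration = 169,344,000 / 75,600 = 2,240 s.
2,240 s = 37:20.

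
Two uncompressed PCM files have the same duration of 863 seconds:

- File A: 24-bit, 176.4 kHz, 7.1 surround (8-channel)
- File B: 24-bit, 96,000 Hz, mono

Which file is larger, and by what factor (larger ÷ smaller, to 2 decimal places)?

File A, by a factor of 14.70

File A: 176,400 × 3 × 8 = 4,233,600 bytes/s.
File B: 96,000 × 3 × 1 = 288,000 bytes/s.
File A is larger; ratio = 3,653,596,800 / 248,544,000 = 14.70.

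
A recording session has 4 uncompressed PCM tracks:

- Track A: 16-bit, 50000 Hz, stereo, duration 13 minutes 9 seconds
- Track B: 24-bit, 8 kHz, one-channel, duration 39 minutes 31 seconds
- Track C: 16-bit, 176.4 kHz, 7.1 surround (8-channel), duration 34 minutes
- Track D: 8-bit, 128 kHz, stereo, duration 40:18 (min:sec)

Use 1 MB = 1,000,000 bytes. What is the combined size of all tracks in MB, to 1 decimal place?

Track A: 13 minutes 9 seconds = 789 s; 50,000 × 789 × 2 × 2 = 157,800,000 bytes.
Track B: 39 minutes 31 seconds = 2,371 s; 8,000 × 2,371 × 3 × 1 = 56,904,000 bytes.
Track C: 34 minutes = 2,040 s; 176,400 × 2,040 × 2 × 8 = 5,757,696,000 bytes.
Track D: 40:18 (min:sec) = 2,418 s; 128,000 × 2,418 × 1 × 2 = 619,008,000 bytes.
Total = 6,591,408,000 bytes = 6591.4 MB.

6591.4 MB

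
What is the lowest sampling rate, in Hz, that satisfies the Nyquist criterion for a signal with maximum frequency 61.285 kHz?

122,570 Hz

Minimum sample rate = 2 × 61,285 Hz = 122,570 Hz.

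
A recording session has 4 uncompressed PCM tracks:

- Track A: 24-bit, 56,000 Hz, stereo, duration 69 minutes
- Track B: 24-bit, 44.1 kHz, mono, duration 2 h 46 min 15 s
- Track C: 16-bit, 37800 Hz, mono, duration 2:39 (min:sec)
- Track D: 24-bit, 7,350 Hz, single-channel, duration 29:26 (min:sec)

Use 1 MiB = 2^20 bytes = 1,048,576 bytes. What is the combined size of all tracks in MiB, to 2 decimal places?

2633.76 MiB

Track A: 69 minutes = 4,140 s; 56,000 × 4,140 × 3 × 2 = 1,391,040,000 bytes.
Track B: 2 h 46 min 15 s = 9,975 s; 44,100 × 9,975 × 3 × 1 = 1,319,692,500 bytes.
Track C: 2:39 (min:sec) = 159 s; 37,800 × 159 × 2 × 1 = 12,020,400 bytes.
Track D: 29:26 (min:sec) = 1,766 s; 7,350 × 1,766 × 3 × 1 = 38,940,300 bytes.
Total = 2,761,693,200 bytes = 2633.76 MiB.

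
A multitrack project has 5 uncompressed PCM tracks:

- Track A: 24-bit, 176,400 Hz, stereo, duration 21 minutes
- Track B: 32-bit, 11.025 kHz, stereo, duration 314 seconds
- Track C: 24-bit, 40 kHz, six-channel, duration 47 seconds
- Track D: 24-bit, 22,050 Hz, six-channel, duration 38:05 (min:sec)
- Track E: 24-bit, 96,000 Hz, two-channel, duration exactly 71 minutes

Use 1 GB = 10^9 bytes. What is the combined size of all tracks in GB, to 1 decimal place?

4.8 GB

Track A: 21 minutes = 1,260 s; 176,400 × 1,260 × 3 × 2 = 1,333,584,000 bytes.
Track B: 11,025 × 314 × 4 × 2 = 27,694,800 bytes.
Track C: 40,000 × 47 × 3 × 6 = 33,840,000 bytes.
Track D: 38:05 (min:sec) = 2,285 s; 22,050 × 2,285 × 3 × 6 = 906,916,500 bytes.
Track E: exactly 71 minutes = 4,260 s; 96,000 × 4,260 × 3 × 2 = 2,453,760,000 bytes.
Total = 4,755,795,300 bytes = 4.8 GB.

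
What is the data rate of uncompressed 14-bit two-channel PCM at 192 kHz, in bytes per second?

Bit rate = 192,000 × 14 × 2 = 5,376,000 bits/s.
5,376,000 / 8 = 672,000 bytes/s.

672,000 bytes/s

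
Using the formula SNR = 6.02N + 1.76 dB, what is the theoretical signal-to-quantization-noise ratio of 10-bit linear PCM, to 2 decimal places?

6.02 × 10 + 1.76 = 61.96 dB.

61.96 dB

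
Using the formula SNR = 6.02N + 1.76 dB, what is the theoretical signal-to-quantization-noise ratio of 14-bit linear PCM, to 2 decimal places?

86.04 dB

6.02 × 14 + 1.76 = 86.04 dB.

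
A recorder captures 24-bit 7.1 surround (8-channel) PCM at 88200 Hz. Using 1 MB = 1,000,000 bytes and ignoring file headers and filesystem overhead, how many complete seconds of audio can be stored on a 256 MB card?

120 seconds

Uncompressed byte rate = 88,200 × 3 × 8 = 2,116,800 bytes/s.
Capacity = 256 × 1,000,000 = 256,000,000 bytes.
256,000,000 / 2,116,800 ≈ 120.94 s → 120 seconds.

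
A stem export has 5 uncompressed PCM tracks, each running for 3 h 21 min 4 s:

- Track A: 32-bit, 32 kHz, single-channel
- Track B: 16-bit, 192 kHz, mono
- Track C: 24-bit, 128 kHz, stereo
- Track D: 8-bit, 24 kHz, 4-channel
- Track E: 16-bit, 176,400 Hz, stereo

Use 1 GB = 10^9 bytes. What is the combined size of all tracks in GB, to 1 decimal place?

25.1 GB

3 h 21 min 4 s = 12,064 s.
Track A: 32,000 × 12,064 × 4 × 1 = 1,544,192,000 bytes.
Track B: 192,000 × 12,064 × 2 × 1 = 4,632,576,000 bytes.
Track C: 128,000 × 12,064 × 3 × 2 = 9,265,152,000 bytes.
Track D: 24,000 × 12,064 × 1 × 4 = 1,158,144,000 bytes.
Track E: 176,400 × 12,064 × 2 × 2 = 8,512,358,400 bytes.
Total = 25,112,422,400 bytes = 25.1 GB.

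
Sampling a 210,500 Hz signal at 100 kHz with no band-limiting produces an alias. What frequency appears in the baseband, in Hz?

Nyquist = 100,000/2 = 50,000 Hz; 210,500 Hz exceeds it.
Alias = |210,500 − 2×100,000| = |210,500 − 200,000| = 10,500 Hz.

10,500 Hz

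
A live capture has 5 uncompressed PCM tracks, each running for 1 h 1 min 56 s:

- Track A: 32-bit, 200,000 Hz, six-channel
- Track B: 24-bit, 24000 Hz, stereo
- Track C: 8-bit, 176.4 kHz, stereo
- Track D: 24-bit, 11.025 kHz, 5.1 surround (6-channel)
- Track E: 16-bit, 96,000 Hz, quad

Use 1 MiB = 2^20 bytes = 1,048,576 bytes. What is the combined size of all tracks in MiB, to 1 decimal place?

1 h 1 min 56 s = 3,716 s.
Track A: 200,000 × 3,716 × 4 × 6 = 17,836,800,000 bytes.
Track B: 24,000 × 3,716 × 3 × 2 = 535,104,000 bytes.
Track C: 176,400 × 3,716 × 1 × 2 = 1,311,004,800 bytes.
Track D: 11,025 × 3,716 × 3 × 6 = 737,440,200 bytes.
Track E: 96,000 × 3,716 × 2 × 4 = 2,853,888,000 bytes.
Total = 23,274,237,000 bytes = 22196.0 MiB.

22196.0 MiB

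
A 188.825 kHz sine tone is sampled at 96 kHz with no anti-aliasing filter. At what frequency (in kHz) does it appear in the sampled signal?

3.175 kHz

Nyquist = 96,000/2 = 48,000 Hz; 188,825 Hz exceeds it.
Alias = |188,825 − 2×96,000| = |188,825 − 192,000| = 3,175 Hz = 3.175 kHz.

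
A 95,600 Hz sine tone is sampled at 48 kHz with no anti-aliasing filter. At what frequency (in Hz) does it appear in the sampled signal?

400 Hz

Nyquist = 48,000/2 = 24,000 Hz; 95,600 Hz exceeds it.
Alias = |95,600 − 2×48,000| = |95,600 − 96,000| = 400 Hz.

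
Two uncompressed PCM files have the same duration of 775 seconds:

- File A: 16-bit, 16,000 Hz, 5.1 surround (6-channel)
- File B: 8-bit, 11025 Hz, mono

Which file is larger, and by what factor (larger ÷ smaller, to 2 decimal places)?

File A: 16,000 × 2 × 6 = 192,000 bytes/s.
File B: 11,025 × 1 × 1 = 11,025 bytes/s.
File A is larger; ratio = 148,800,000 / 8,544,375 = 17.41.

File A, by a factor of 17.41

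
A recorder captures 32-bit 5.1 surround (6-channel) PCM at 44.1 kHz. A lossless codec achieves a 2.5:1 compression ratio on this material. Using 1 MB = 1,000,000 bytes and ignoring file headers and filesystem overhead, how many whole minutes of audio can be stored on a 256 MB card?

10 minutes

Uncompressed byte rate = 44,100 × 4 × 6 = 1,058,400 bytes/s.
After 2.5:1 compression, effective rate ≈ 423360 bytes/s.
Capacity = 256 × 1,000,000 = 256,000,000 bytes.
256,000,000 / effective rate ≈ 604.69 s → 10 minutes.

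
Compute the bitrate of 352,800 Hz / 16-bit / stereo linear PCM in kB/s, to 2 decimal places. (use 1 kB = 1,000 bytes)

1411.20 kB/s

Bit rate = 352,800 × 16 × 2 = 11,289,600 bits/s.
11,289,600 / 8 = 1,411,200 B/s = 1411.20 kB/s.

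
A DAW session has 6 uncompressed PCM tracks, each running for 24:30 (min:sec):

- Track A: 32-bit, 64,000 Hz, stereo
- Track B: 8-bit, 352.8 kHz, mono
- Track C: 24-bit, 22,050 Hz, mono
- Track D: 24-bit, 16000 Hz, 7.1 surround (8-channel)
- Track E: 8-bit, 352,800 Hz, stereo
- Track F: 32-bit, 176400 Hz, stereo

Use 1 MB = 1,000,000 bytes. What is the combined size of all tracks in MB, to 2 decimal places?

24:30 (min:sec) = 1,470 s.
Track A: 64,000 × 1,470 × 4 × 2 = 752,640,000 bytes.
Track B: 352,800 × 1,470 × 1 × 1 = 518,616,000 bytes.
Track C: 22,050 × 1,470 × 3 × 1 = 97,240,500 bytes.
Track D: 16,000 × 1,470 × 3 × 8 = 564,480,000 bytes.
Track E: 352,800 × 1,470 × 1 × 2 = 1,037,232,000 bytes.
Track F: 176,400 × 1,470 × 4 × 2 = 2,074,464,000 bytes.
Total = 5,044,672,500 bytes = 5044.67 MB.

5044.67 MB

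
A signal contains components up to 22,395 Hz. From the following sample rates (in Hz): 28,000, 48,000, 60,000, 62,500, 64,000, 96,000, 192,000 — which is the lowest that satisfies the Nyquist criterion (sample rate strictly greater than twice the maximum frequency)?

48,000 Hz

Need sample rate > 2 × 22,395 = 44,790 Hz.
Lowest listed rate above 44,790 Hz is 48,000 Hz.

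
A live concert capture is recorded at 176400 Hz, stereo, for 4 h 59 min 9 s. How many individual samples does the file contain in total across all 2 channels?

6,332,407,200 samples

4 h 59 min 9 s = 17,949 s.
176,400 × 17,949 s × 2 ch = 6,332,407,200 samples.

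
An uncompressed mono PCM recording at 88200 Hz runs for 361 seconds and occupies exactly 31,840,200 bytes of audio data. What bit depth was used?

8 bits

Bytes per sample = 31,840,200 / (88,200 × 361 × 1) = 31,840,200 / 31,840,200 = 1.
Bit depth = 1 × 8 = 8 bits.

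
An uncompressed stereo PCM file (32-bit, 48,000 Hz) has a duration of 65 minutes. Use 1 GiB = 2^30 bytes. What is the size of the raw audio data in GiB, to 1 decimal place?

1.4 GiB

Duration = 65 minutes = 3,900 s.
Bytes = 48,000 samples/s × 3,900 s × 4 bytes/sample × 2 ch = 1,497,600,000 bytes.
1,497,600,000 / 1,073,741,824 = 1.4 GiB.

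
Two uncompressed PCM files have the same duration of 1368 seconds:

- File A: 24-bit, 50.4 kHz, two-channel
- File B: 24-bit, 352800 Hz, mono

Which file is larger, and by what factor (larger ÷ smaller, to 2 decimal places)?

File B, by a factor of 3.50

File A: 50,400 × 3 × 2 = 302,400 bytes/s.
File B: 352,800 × 3 × 1 = 1,058,400 bytes/s.
File B is larger; ratio = 1,447,891,200 / 413,683,200 = 3.50.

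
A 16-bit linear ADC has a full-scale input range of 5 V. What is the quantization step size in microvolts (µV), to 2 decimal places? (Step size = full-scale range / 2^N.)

5 V / 2^16 = 5 / 65,536 V = 76.29 µV.

76.29 µV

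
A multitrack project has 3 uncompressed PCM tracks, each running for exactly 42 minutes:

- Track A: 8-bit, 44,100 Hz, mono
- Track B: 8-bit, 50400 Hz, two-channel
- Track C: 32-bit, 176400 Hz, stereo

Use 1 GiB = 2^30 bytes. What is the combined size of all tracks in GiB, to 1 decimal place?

exactly 42 minutes = 2,520 s.
Track A: 44,100 × 2,520 × 1 × 1 = 111,132,000 bytes.
Track B: 50,400 × 2,520 × 1 × 2 = 254,016,000 bytes.
Track C: 176,400 × 2,520 × 4 × 2 = 3,556,224,000 bytes.
Total = 3,921,372,000 bytes = 3.7 GiB.

3.7 GiB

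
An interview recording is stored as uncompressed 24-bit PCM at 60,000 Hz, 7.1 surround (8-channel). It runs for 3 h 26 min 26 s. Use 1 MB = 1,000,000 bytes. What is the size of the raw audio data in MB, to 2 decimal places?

Duration = 3 h 26 min 26 s = 12,386 s.
Bytes = 60,000 samples/s × 12,386 s × 3 bytes/sample × 8 ch = 17,835,840,000 bytes.
17,835,840,000 / 1,000,000 = 17835.84 MB.

17835.84 MB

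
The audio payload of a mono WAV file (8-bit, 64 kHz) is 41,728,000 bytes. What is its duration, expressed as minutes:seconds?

10:52

Byte rate = 64,000 × 1 × 1 = 64,000 bytes/s.
Duration = 41,728,000 / 64,000 = 652 s.
652 s = 10:52.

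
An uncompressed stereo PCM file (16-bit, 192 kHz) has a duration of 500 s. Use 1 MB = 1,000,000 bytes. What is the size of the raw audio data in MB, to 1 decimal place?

384.0 MB

Bytes = 192,000 samples/s × 500 s × 2 bytes/sample × 2 ch = 384,000,000 bytes.
384,000,000 / 1,000,000 = 384.0 MB.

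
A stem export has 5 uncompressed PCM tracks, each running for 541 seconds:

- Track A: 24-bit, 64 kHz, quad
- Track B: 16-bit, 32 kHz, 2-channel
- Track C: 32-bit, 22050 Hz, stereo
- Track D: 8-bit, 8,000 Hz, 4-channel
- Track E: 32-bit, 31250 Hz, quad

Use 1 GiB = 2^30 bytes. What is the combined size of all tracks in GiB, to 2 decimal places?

Track A: 64,000 × 541 × 3 × 4 = 415,488,000 bytes.
Track B: 32,000 × 541 × 2 × 2 = 69,248,000 bytes.
Track C: 22,050 × 541 × 4 × 2 = 95,432,400 bytes.
Track D: 8,000 × 541 × 1 × 4 = 17,312,000 bytes.
Track E: 31,250 × 541 × 4 × 4 = 270,500,000 bytes.
Total = 867,980,400 bytes = 0.81 GiB.

0.81 GiB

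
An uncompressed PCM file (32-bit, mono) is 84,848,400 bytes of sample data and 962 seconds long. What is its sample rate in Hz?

22,050 Hz

Bytes = sample_rate × seconds × bytes_per_sample × channels.
sample_rate = 84,848,400 / (962 × 4 × 1) = 84,848,400 / 3,848 = 22,050 Hz.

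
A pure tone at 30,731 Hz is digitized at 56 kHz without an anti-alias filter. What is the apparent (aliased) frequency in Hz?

Nyquist = 56,000/2 = 28,000 Hz; 30,731 Hz exceeds it.
Alias = |30,731 − 1×56,000| = |30,731 − 56,000| = 25,269 Hz.

25,269 Hz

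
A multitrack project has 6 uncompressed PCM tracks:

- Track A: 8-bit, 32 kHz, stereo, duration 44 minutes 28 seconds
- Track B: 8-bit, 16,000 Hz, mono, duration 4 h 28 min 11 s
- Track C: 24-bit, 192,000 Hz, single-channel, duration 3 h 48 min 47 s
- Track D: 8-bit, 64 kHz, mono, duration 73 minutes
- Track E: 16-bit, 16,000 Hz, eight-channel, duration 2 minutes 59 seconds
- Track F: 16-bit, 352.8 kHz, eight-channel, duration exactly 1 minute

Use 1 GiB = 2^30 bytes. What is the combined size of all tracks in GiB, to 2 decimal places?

Track A: 44 minutes 28 seconds = 2,668 s; 32,000 × 2,668 × 1 × 2 = 170,752,000 bytes.
Track B: 4 h 28 min 11 s = 16,091 s; 16,000 × 16,091 × 1 × 1 = 257,456,000 bytes.
Track C: 3 h 48 min 47 s = 13,727 s; 192,000 × 13,727 × 3 × 1 = 7,906,752,000 bytes.
Track D: 73 minutes = 4,380 s; 64,000 × 4,380 × 1 × 1 = 280,320,000 bytes.
Track E: 2 minutes 59 seconds = 179 s; 16,000 × 179 × 2 × 8 = 45,824,000 bytes.
Track F: exactly 1 minute = 60 s; 352,800 × 60 × 2 × 8 = 338,688,000 bytes.
Total = 8,999,792,000 bytes = 8.38 GiB.

8.38 GiB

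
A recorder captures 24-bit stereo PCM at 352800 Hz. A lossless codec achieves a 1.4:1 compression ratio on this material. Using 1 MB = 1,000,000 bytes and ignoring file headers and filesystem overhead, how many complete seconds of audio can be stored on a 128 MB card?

Uncompressed byte rate = 352,800 × 3 × 2 = 2,116,800 bytes/s.
After 1.4:1 compression, effective rate ≈ 1512000 bytes/s.
Capacity = 128 × 1,000,000 = 128,000,000 bytes.
128,000,000 / effective rate ≈ 84.66 s → 84 seconds.

84 seconds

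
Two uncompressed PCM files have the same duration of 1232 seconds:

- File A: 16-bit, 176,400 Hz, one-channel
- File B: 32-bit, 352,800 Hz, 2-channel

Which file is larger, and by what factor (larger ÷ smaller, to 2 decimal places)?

File B, by a factor of 8.00

File A: 176,400 × 2 × 1 = 352,800 bytes/s.
File B: 352,800 × 4 × 2 = 2,822,400 bytes/s.
File B is larger; ratio = 3,477,196,800 / 434,649,600 = 8.00.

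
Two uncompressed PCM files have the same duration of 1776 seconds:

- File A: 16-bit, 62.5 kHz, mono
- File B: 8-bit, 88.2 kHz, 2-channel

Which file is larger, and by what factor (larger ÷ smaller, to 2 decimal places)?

File B, by a factor of 1.41

File A: 62,500 × 2 × 1 = 125,000 bytes/s.
File B: 88,200 × 1 × 2 = 176,400 bytes/s.
File B is larger; ratio = 313,286,400 / 222,000,000 = 1.41.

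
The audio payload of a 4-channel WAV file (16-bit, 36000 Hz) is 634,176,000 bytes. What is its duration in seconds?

2,202 seconds

Byte rate = 36,000 × 2 × 4 = 288,000 bytes/s.
Duration = 634,176,000 / 288,000 = 2,202 s.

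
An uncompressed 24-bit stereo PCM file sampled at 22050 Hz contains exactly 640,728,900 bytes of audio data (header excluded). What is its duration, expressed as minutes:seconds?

80:43

Byte rate = 22,050 × 3 × 2 = 132,300 bytes/s.
Duration = 640,728,900 / 132,300 = 4,843 s.
4,843 s = 80:43.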